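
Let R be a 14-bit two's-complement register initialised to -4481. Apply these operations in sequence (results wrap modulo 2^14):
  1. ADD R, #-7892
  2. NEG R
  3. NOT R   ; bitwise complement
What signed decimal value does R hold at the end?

4010

Start: R = -4481 = 10111001111111.
R = -4481 + (-7892) = -12373; wraps to 4011 = 00111110101011
R = −(4011) = -4011 = 11000001010101
R = NOT 11000001010101 = 00111110101010 = 4010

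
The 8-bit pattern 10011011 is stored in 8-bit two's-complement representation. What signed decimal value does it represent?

-101

MSB is 1, so the value is negative.
Invert: 01100100. Add 1: 01100101 = 101. So the value is −101.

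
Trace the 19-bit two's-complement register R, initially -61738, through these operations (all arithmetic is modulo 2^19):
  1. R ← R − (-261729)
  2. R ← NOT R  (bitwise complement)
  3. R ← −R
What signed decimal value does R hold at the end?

199992

Start: R = -61738 = 1110000111011010110.
R = -61738 − (-261729) = 199991 = 0110000110100110111
R = NOT 0110000110100110111 = 1001111001011001000 = -199992
R = −(-199992) = 199992 = 0110000110100111000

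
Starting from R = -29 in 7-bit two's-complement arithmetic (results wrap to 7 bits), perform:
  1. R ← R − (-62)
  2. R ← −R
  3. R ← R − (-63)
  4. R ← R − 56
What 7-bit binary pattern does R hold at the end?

1100110

Start: R = -29 = 1100011.
R = -29 − (-62) = 33 = 0100001
R = −(33) = -33 = 1011111
R = -33 − (-63) = 30 = 0011110
R = 30 − 56 = -26 = 1100110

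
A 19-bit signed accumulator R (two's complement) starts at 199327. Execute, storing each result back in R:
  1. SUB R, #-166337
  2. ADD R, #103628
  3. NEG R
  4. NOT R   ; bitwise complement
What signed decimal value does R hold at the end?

-54997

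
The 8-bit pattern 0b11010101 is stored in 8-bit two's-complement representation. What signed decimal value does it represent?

MSB is 1, so the value is negative.
Unsigned reading: 213. Subtract 2^8 = 256: 213 − 256 = -43.

-43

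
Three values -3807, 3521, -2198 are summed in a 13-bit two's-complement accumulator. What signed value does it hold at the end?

-2484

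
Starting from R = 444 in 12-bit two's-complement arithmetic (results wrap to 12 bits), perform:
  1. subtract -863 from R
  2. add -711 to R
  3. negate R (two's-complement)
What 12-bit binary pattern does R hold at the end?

110110101100

Start: R = 444 = 000110111100.
R = 444 − (-863) = 1307 = 010100011011
R = 1307 + (-711) = 596 = 001001010100
R = −(596) = -596 = 110110101100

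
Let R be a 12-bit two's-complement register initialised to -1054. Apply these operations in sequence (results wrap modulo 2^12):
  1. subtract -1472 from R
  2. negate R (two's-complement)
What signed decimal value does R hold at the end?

-418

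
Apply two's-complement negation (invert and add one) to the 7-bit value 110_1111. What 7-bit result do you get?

Invert: 0010000. Add 1: 0010001.

0010001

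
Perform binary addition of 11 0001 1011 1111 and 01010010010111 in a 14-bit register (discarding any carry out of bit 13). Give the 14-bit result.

  11000110111111
+ 01010010010111
= 00011001010110  (discard carry-out 1)

00011001010110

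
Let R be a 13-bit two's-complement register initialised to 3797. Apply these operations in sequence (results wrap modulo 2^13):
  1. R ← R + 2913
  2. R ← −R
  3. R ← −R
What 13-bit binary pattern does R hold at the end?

Start: R = 3797 = 0111011010101.
R = 3797 + 2913 = 6710; wraps to -1482 = 1101000110110
R = −(-1482) = 1482 = 0010111001010
R = −(1482) = -1482 = 1101000110110

1101000110110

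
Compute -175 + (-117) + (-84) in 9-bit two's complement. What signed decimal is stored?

136

-175 + (-117) = -292 → wraps to 220 (011011100)
220 + (-84) = 136 (010001000)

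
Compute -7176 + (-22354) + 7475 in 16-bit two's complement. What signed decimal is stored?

-22055

-7176 + (-22354) = -29530 (1000110010100110)
-29530 + 7475 = -22055 (1010100111011001)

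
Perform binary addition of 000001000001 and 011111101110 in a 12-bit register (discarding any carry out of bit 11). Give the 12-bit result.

  000001000001
+ 011111101110
= 100000101111

100000101111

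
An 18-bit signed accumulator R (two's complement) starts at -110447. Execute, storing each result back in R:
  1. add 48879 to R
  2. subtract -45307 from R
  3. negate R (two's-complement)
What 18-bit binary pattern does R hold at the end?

Start: R = -110447 = 100101000010010001.
R = -110447 + 48879 = -61568 = 110000111110000000
R = -61568 − (-45307) = -16261 = 111100000001111011
R = −(-16261) = 16261 = 000011111110000101

000011111110000101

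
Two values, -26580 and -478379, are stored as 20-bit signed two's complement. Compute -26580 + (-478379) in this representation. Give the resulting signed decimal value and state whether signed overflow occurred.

-504959; no overflow

-26580 → 11111001100000101100
-478379 → 10001011001101010101
  11111001100000101100
+ 10001011001101010101
= 10000100101110000001  (discard carry-out 1)
Result 10000100101110000001: MSB = 1 → 543617 − 1048576 = -504959.
Both addends are negative and so is the stored result: no signed overflow.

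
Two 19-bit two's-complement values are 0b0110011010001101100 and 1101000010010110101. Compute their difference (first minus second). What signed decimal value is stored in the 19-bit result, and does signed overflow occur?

-217161; overflow

0b0110011010001101100 → 0110011010001101100 = 210028 (signed)
1101000010010110101 = -97099 (signed)
Subtract via negate-and-add: invert 1101000010010110101 + 1 = 0010111101101001011 (i.e. 97099).
  0110011010001101100
+ 0010111101101001011
= 1001010111110110111
Result 1001010111110110111: MSB = 1 → 307127 − 524288 = -217161.
Both addends (after negating the subtrahend) are non-negative but the stored result is negative: signed overflow. The true value 210028 − (-97099) = 307127 lies outside [-262144, 262143].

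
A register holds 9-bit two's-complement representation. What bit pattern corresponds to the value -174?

101010010

|-174| = 174 = 010101110 in 9 bits.
Invert the bits: 101010001. Add 1: 101010010.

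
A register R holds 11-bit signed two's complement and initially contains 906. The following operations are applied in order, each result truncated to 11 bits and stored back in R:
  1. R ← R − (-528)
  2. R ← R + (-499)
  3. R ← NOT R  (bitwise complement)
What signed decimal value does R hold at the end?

Start: R = 906 = 01110001010.
R = 906 − (-528) = 1434; wraps to -614 = 10110011010
R = -614 + (-499) = -1113; wraps to 935 = 01110100111
R = NOT 01110100111 = 10001011000 = -936

-936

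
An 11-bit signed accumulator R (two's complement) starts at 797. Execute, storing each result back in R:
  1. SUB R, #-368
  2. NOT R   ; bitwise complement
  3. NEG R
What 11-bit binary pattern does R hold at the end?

Start: R = 797 = 01100011101.
R = 797 − (-368) = 1165; wraps to -883 = 10010001101
R = NOT 10010001101 = 01101110010 = 882
R = −(882) = -882 = 10010001110

10010001110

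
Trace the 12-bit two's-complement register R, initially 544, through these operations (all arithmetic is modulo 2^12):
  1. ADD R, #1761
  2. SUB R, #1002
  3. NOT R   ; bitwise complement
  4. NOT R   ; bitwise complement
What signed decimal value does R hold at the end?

Start: R = 544 = 001000100000.
R = 544 + 1761 = 2305; wraps to -1791 = 100100000001
R = -1791 − 1002 = -2793; wraps to 1303 = 010100010111
R = NOT 010100010111 = 101011101000 = -1304
R = NOT 101011101000 = 010100010111 = 1303

1303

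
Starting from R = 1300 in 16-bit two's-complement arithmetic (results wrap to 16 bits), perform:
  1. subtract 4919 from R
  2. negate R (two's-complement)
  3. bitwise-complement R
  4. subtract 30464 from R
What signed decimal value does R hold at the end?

Start: R = 1300 = 0000010100010100.
R = 1300 − 4919 = -3619 = 1111000111011101
R = −(-3619) = 3619 = 0000111000100011
R = NOT 0000111000100011 = 1111000111011100 = -3620
R = -3620 − 30464 = -34084; wraps to 31452 = 0111101011011100

31452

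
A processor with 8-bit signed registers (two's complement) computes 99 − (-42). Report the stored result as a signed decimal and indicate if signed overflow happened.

-115; overflow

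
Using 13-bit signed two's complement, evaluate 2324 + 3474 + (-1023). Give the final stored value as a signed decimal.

-3417

2324 + 3474 = 5798 → wraps to -2394 (1011010100110)
-2394 + (-1023) = -3417 (1001010100111)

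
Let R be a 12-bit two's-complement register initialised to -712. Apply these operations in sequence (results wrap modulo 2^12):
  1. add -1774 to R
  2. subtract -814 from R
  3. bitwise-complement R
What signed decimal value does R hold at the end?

1671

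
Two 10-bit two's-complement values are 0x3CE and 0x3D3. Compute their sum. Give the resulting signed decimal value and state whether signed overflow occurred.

-95; no overflow

0x3CE = 1111001110 = -50 (signed)
0x3D3 = 1111010011 = -45 (signed)
  1111001110
+ 1111010011
= 1110100001  (discard carry-out 1)
Result 1110100001: MSB = 1 → 929 − 1024 = -95.
Both addends are negative and so is the stored result: no signed overflow.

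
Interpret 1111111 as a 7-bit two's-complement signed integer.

-1

MSB is 1, so the value is negative.
Invert: 0000000. Add 1: 0000001 = 1. So the value is −1.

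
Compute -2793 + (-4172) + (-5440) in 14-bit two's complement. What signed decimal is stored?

3979

-2793 + (-4172) = -6965 (10010011001011)
-6965 + (-5440) = -12405 → wraps to 3979 (00111110001011)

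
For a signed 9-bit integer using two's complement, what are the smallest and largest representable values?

Minimum: −2^8 = -256.
Maximum: 2^8 − 1 = 255.

min = -256, max = 255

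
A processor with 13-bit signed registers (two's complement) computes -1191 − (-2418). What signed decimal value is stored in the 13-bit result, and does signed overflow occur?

1227; no overflow

-1191 → 1101101011001
-2418 → 1011010001110
Subtract via negate-and-add: invert 1011010001110 + 1 = 0100101110010 (i.e. 2418).
  1101101011001
+ 0100101110010
= 0010011001011  (discard carry-out 1)
Result 0010011001011: MSB = 0 → value 1227.
Addends (after negating the subtrahend) have opposite signs, so signed overflow cannot occur.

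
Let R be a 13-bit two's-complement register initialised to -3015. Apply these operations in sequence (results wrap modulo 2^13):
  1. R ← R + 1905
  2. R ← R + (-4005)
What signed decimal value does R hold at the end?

Start: R = -3015 = 1010000111001.
R = -3015 + 1905 = -1110 = 1101110101010
R = -1110 + (-4005) = -5115; wraps to 3077 = 0110000000101

3077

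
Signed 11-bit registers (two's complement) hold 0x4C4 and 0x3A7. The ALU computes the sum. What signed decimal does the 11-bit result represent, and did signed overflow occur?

107; no overflow

0x4C4 = 10011000100 = -828 (signed)
0x3A7 = 01110100111 = 935 (signed)
  10011000100
+ 01110100111
= 00001101011  (discard carry-out 1)
Result 00001101011: MSB = 0 → value 107.
Addends have opposite signs, so signed overflow cannot occur.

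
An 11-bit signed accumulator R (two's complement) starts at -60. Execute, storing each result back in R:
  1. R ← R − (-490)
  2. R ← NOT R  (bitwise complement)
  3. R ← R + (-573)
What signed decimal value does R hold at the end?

Start: R = -60 = 11111000100.
R = -60 − (-490) = 430 = 00110101110
R = NOT 00110101110 = 11001010001 = -431
R = -431 + (-573) = -1004 = 10000010100

-1004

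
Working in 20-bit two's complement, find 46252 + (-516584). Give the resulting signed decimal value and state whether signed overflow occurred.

-470332; no overflow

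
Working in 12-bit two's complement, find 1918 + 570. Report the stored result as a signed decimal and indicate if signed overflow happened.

1918 → 011101111110
570 → 001000111010
  011101111110
+ 001000111010
= 100110111000
Result 100110111000: MSB = 1 → 2488 − 4096 = -1608.
Both addends are non-negative but the stored result is negative: signed overflow. The true value 1918 + 570 = 2488 lies outside [-2048, 2047].

-1608; overflow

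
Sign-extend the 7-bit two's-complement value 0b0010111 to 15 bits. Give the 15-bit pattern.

000000000010111

MSB of 0010111 is 0; replicate it into the new high bits.
00000000|0010111 → 000000000010111 (still 23).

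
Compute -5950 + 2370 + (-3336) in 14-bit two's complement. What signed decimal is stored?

-5950 + 2370 = -3580 (11001000000100)
-3580 + (-3336) = -6916 (10010011111100)

-6916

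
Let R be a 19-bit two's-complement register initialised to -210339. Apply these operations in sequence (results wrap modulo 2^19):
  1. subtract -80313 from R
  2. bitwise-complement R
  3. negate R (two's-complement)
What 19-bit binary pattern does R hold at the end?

1100000010000010111

Start: R = -210339 = 1001100101001011101.
R = -210339 − (-80313) = -130026 = 1100000010000010110
R = NOT 1100000010000010110 = 0011111101111101001 = 130025
R = −(130025) = -130025 = 1100000010000010111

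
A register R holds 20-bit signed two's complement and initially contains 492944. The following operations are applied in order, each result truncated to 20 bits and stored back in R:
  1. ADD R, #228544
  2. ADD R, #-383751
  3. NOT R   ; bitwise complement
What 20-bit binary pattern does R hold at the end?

Start: R = 492944 = 01111000010110010000.
R = 492944 + 228544 = 721488; wraps to -327088 = 10110000001001010000
R = -327088 + (-383751) = -710839; wraps to 337737 = 01010010011101001001
R = NOT 01010010011101001001 = 10101101100010110110 = -337738

10101101100010110110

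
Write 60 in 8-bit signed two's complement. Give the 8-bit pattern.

00111100

60 is non-negative, so write it directly in 8 bits: 00111100.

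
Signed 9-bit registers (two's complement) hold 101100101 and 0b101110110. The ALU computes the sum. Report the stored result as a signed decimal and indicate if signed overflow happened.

219; overflow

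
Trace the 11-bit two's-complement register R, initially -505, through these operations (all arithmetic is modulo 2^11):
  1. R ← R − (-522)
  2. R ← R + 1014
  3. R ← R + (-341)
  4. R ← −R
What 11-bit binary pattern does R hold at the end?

10101001110

Start: R = -505 = 11000000111.
R = -505 − (-522) = 17 = 00000010001
R = 17 + 1014 = 1031; wraps to -1017 = 10000000111
R = -1017 + (-341) = -1358; wraps to 690 = 01010110010
R = −(690) = -690 = 10101001110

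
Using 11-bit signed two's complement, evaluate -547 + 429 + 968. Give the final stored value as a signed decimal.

850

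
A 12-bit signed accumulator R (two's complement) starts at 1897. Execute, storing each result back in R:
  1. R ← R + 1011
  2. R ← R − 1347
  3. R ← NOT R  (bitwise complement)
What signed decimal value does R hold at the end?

-1562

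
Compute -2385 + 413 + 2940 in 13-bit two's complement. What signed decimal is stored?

968

-2385 + 413 = -1972 (1100001001100)
-1972 + 2940 = 968 (0001111001000)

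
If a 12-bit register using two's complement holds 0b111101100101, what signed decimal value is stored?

MSB is 1, so the value is negative.
Invert: 000010011010. Add 1: 000010011011 = 155. So the value is −155.

-155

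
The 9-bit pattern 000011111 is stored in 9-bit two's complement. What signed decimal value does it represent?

MSB is 0, so the value is non-negative: 000011111 = 31.

31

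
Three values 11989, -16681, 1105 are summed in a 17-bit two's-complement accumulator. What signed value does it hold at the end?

-3587

11989 + (-16681) = -4692 (11110110110101100)
-4692 + 1105 = -3587 (11111000111111101)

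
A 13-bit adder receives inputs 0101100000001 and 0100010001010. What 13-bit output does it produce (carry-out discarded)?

1001110001011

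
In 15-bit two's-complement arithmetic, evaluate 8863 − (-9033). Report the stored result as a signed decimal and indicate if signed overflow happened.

-14872; overflow

8863 → 010001010011111
-9033 → 101110010110111
Subtract via negate-and-add: invert 101110010110111 + 1 = 010001101001001 (i.e. 9033).
  010001010011111
+ 010001101001001
= 100010111101000
Result 100010111101000: MSB = 1 → 17896 − 32768 = -14872.
Both addends (after negating the subtrahend) are non-negative but the stored result is negative: signed overflow. The true value 8863 − (-9033) = 17896 lies outside [-16384, 16383].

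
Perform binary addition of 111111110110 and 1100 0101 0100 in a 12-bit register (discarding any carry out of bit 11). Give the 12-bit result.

110001001010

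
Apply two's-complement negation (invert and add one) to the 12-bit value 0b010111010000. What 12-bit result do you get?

Invert: 101000101111. Add 1: 101000110000.

101000110000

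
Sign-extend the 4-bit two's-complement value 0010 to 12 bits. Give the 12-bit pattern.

MSB of 0010 is 0; replicate it into the new high bits.
00000000|0010 → 000000000010 (still 2).

000000000010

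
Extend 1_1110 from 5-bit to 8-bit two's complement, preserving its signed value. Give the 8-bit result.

11111110

MSB of 11110 is 1; replicate it into the new high bits.
111|11110 → 11111110 (still -2).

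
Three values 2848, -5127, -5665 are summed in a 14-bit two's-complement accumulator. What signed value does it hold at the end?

2848 + (-5127) = -2279 (11011100011001)
-2279 + (-5665) = -7944 (10000011111000)

-7944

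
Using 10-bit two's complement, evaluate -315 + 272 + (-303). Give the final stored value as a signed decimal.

-315 + 272 = -43 (1111010101)
-43 + (-303) = -346 (1010100110)

-346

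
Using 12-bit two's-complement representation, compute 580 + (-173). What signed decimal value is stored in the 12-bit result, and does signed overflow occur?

407; no overflow

580 → 001001000100
-173 → 111101010011
  001001000100
+ 111101010011
= 000110010111  (discard carry-out 1)
Result 000110010111: MSB = 0 → value 407.
Addends have opposite signs, so signed overflow cannot occur.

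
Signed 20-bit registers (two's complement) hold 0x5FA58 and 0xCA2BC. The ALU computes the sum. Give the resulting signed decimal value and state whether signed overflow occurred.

171284; no overflow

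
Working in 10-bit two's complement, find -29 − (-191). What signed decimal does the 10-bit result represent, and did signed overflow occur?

162; no overflow

-29 → 1111100011
-191 → 1101000001
Subtract via negate-and-add: invert 1101000001 + 1 = 0010111111 (i.e. 191).
  1111100011
+ 0010111111
= 0010100010  (discard carry-out 1)
Result 0010100010: MSB = 0 → value 162.
Addends (after negating the subtrahend) have opposite signs, so signed overflow cannot occur.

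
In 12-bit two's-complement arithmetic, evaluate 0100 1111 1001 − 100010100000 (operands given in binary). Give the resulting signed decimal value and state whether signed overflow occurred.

0100 1111 1001 → 010011111001 = 1273 (signed)
100010100000 = -1888 (signed)
Subtract via negate-and-add: invert 100010100000 + 1 = 011101100000 (i.e. 1888).
  010011111001
+ 011101100000
= 110001011001
Result 110001011001: MSB = 1 → 3161 − 4096 = -935.
Both addends (after negating the subtrahend) are non-negative but the stored result is negative: signed overflow. The true value 1273 − (-1888) = 3161 lies outside [-2048, 2047].

-935; overflow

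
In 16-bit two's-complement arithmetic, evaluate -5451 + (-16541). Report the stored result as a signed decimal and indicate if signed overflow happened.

-21992; no overflow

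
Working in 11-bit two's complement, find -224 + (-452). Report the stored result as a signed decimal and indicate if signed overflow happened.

-224 → 11100100000
-452 → 11000111100
  11100100000
+ 11000111100
= 10101011100  (discard carry-out 1)
Result 10101011100: MSB = 1 → 1372 − 2048 = -676.
Both addends are negative and so is the stored result: no signed overflow.

-676; no overflow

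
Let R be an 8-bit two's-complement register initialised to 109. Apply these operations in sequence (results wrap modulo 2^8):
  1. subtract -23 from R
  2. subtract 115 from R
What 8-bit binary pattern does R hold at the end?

Start: R = 109 = 01101101.
R = 109 − (-23) = 132; wraps to -124 = 10000100
R = -124 − 115 = -239; wraps to 17 = 00010001

00010001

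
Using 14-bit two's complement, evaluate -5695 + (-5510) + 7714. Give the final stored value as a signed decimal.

-3491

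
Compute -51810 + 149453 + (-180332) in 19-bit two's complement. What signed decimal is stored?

-51810 + 149453 = 97643 (0010111110101101011)
97643 + (-180332) = -82689 (1101011110011111111)

-82689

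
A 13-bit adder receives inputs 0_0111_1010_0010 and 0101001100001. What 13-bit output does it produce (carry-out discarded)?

  0011110100010
+ 0101001100001
= 1001000000011

1001000000011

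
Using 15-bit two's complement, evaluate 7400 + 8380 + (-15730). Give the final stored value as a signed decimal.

7400 + 8380 = 15780 (011110110100100)
15780 + (-15730) = 50 (000000000110010)

50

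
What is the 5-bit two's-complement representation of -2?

|-2| = 2 = 00010 in 5 bits.
Invert the bits: 11101. Add 1: 11110.

11110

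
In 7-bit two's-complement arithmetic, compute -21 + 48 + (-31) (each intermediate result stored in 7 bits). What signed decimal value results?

-21 + 48 = 27 (0011011)
27 + (-31) = -4 (1111100)

-4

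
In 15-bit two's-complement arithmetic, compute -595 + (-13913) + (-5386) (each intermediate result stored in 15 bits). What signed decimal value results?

12874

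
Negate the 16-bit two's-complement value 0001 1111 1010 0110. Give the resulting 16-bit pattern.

Invert: 1110000001011001. Add 1: 1110000001011010.

1110000001011010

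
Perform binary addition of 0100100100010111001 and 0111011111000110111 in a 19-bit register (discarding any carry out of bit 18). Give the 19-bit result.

1100000011011110000

  0100100100010111001
+ 0111011111000110111
= 1100000011011110000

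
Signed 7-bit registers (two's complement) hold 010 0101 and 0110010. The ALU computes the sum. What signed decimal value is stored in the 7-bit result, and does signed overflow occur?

-41; overflow

010 0101 → 0100101 = 37 (signed)
0110010 = 50 (signed)
  0100101
+ 0110010
= 1010111
Result 1010111: MSB = 1 → 87 − 128 = -41.
Both addends are non-negative but the stored result is negative: signed overflow. The true value 37 + 50 = 87 lies outside [-64, 63].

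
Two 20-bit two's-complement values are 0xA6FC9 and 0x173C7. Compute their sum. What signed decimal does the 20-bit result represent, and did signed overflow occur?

0xA6FC9 = 10100110111111001001 = -364599 (signed)
0x173C7 = 00010111001111000111 = 95175 (signed)
  10100110111111001001
+ 00010111001111000111
= 10111110001110010000
Result 10111110001110010000: MSB = 1 → 779152 − 1048576 = -269424.
Addends have opposite signs, so signed overflow cannot occur.

-269424; no overflow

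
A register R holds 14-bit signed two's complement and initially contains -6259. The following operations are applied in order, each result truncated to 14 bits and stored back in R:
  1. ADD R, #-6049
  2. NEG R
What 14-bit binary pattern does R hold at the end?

Start: R = -6259 = 10011110001101.
R = -6259 + (-6049) = -12308; wraps to 4076 = 00111111101100
R = −(4076) = -4076 = 11000000010100

11000000010100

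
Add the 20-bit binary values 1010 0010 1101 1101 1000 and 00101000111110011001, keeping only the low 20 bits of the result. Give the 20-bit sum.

  10100010110111011000
+ 00101000111110011001
= 11001011110101110001

11001011110101110001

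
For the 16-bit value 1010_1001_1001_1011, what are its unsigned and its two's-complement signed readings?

unsigned = 43419, signed = -22117

Unsigned: 1010100110011011 = 43419.
Signed: MSB=1 → 43419 − 65536 = -22117.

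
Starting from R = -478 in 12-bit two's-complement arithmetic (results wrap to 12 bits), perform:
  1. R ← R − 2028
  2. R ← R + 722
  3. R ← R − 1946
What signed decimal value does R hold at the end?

366

Start: R = -478 = 111000100010.
R = -478 − 2028 = -2506; wraps to 1590 = 011000110110
R = 1590 + 722 = 2312; wraps to -1784 = 100100001000
R = -1784 − 1946 = -3730; wraps to 366 = 000101101110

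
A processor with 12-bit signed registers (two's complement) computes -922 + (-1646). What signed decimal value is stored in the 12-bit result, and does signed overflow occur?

1528; overflow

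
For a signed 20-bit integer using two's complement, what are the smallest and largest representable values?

min = -524288, max = 524287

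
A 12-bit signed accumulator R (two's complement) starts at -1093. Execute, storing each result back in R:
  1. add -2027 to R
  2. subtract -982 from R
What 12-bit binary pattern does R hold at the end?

011110100110

Start: R = -1093 = 101110111011.
R = -1093 + (-2027) = -3120; wraps to 976 = 001111010000
R = 976 − (-982) = 1958 = 011110100110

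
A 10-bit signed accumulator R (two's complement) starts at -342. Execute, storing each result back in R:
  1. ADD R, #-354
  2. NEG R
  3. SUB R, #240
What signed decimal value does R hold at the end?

Start: R = -342 = 1010101010.
R = -342 + (-354) = -696; wraps to 328 = 0101001000
R = −(328) = -328 = 1010111000
R = -328 − 240 = -568; wraps to 456 = 0111001000

456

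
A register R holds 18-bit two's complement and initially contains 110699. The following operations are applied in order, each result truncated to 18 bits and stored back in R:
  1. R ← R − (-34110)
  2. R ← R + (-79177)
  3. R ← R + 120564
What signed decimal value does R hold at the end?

Start: R = 110699 = 011011000001101011.
R = 110699 − (-34110) = 144809; wraps to -117335 = 100011010110101001
R = -117335 + (-79177) = -196512; wraps to 65632 = 010000000001100000
R = 65632 + 120564 = 186196; wraps to -75948 = 101101011101010100

-75948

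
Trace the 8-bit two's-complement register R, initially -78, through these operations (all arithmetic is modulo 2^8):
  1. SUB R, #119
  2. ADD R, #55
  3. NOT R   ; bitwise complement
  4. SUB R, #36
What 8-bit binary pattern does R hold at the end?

Start: R = -78 = 10110010.
R = -78 − 119 = -197; wraps to 59 = 00111011
R = 59 + 55 = 114 = 01110010
R = NOT 01110010 = 10001101 = -115
R = -115 − 36 = -151; wraps to 105 = 01101001

01101001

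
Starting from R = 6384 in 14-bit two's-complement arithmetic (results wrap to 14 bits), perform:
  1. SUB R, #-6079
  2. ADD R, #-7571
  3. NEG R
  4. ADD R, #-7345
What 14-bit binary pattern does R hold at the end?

01000000110011

Start: R = 6384 = 01100011110000.
R = 6384 − (-6079) = 12463; wraps to -3921 = 11000010101111
R = -3921 + (-7571) = -11492; wraps to 4892 = 01001100011100
R = −(4892) = -4892 = 10110011100100
R = -4892 + (-7345) = -12237; wraps to 4147 = 01000000110011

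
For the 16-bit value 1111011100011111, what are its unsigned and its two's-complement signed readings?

Unsigned: 1111011100011111 = 63263.
Signed: MSB=1 → 63263 − 65536 = -2273.

unsigned = 63263, signed = -2273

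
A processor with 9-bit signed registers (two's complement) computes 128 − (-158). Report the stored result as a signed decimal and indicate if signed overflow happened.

-226; overflow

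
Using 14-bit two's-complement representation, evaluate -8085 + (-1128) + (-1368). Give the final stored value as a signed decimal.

5803

-8085 + (-1128) = -9213 → wraps to 7171 (01110000000011)
7171 + (-1368) = 5803 (01011010101011)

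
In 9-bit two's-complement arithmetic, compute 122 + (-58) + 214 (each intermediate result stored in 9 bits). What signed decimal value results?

-234

122 + (-58) = 64 (001000000)
64 + 214 = 278 → wraps to -234 (100010110)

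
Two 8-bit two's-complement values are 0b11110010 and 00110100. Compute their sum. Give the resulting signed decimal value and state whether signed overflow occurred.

0b11110010 → 11110010 = -14 (signed)
00110100 = 52 (signed)
  11110010
+ 00110100
= 00100110  (discard carry-out 1)
Result 00100110: MSB = 0 → value 38.
Addends have opposite signs, so signed overflow cannot occur.

38; no overflow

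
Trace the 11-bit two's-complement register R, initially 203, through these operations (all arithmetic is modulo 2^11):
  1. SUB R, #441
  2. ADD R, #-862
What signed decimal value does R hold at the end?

Start: R = 203 = 00011001011.
R = 203 − 441 = -238 = 11100010010
R = -238 + (-862) = -1100; wraps to 948 = 01110110100

948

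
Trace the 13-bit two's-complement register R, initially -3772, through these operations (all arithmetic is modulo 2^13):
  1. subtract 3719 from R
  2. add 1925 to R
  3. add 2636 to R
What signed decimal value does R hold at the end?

-2930

Start: R = -3772 = 1000101000100.
R = -3772 − 3719 = -7491; wraps to 701 = 0001010111101
R = 701 + 1925 = 2626 = 0101001000010
R = 2626 + 2636 = 5262; wraps to -2930 = 1010010001110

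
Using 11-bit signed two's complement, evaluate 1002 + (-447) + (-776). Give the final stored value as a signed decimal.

-221

1002 + (-447) = 555 (01000101011)
555 + (-776) = -221 (11100100011)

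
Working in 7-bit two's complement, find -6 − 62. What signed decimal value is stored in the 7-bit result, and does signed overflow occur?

60; overflow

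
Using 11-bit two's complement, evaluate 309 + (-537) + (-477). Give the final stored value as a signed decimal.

309 + (-537) = -228 (11100011100)
-228 + (-477) = -705 (10100111111)

-705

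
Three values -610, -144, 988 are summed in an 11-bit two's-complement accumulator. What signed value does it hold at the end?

-610 + (-144) = -754 (10100001110)
-754 + 988 = 234 (00011101010)

234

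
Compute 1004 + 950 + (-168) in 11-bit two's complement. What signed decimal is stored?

1004 + 950 = 1954 → wraps to -94 (11110100010)
-94 + (-168) = -262 (11011111010)

-262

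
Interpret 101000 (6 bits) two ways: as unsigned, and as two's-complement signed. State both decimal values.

unsigned = 40, signed = -24

Unsigned: 101000 = 40.
Signed: MSB=1 → 40 − 64 = -24.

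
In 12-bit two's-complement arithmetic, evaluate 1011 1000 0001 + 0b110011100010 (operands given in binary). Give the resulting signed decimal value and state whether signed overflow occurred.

-1949; no overflow

1011 1000 0001 → 101110000001 = -1151 (signed)
0b110011100010 → 110011100010 = -798 (signed)
  101110000001
+ 110011100010
= 100001100011  (discard carry-out 1)
Result 100001100011: MSB = 1 → 2147 − 4096 = -1949.
Both addends are negative and so is the stored result: no signed overflow.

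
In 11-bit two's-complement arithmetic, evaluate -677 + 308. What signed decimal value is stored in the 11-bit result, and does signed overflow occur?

-369; no overflow

-677 → 10101011011
308 → 00100110100
  10101011011
+ 00100110100
= 11010001111
Result 11010001111: MSB = 1 → 1679 − 2048 = -369.
Addends have opposite signs, so signed overflow cannot occur.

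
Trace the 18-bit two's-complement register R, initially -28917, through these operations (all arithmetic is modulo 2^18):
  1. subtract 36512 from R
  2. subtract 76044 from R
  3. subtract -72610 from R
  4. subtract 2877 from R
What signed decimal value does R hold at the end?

-71740

Start: R = -28917 = 111000111100001011.
R = -28917 − 36512 = -65429 = 110000000001101011
R = -65429 − 76044 = -141473; wraps to 120671 = 011101011101011111
R = 120671 − (-72610) = 193281; wraps to -68863 = 101111001100000001
R = -68863 − 2877 = -71740 = 101110011111000100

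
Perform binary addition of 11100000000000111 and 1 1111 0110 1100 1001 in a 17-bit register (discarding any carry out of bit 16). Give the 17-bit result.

  11100000000000111
+ 11111011011001001
= 11011011011010000  (discard carry-out 1)

11011011011010000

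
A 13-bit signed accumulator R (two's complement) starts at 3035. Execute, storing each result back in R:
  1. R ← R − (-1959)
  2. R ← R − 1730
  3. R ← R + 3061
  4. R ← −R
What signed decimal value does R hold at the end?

1867

Start: R = 3035 = 0101111011011.
R = 3035 − (-1959) = 4994; wraps to -3198 = 1001110000010
R = -3198 − 1730 = -4928; wraps to 3264 = 0110011000000
R = 3264 + 3061 = 6325; wraps to -1867 = 1100010110101
R = −(-1867) = 1867 = 0011101001011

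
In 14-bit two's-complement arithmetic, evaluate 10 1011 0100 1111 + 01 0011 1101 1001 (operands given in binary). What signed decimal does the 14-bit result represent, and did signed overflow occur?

-216; no overflow

10 1011 0100 1111 → 10101101001111 = -5297 (signed)
01 0011 1101 1001 → 01001111011001 = 5081 (signed)
  10101101001111
+ 01001111011001
= 11111100101000
Result 11111100101000: MSB = 1 → 16168 − 16384 = -216.
Addends have opposite signs, so signed overflow cannot occur.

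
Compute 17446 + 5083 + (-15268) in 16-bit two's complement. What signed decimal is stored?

17446 + 5083 = 22529 (0101100000000001)
22529 + (-15268) = 7261 (0001110001011101)

7261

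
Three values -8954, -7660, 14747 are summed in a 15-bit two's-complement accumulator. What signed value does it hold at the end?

-8954 + (-7660) = -16614 → wraps to 16154 (011111100011010)
16154 + 14747 = 30901 → wraps to -1867 (111100010110101)

-1867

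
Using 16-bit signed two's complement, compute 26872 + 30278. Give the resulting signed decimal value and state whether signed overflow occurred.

26872 → 0110100011111000
30278 → 0111011001000110
  0110100011111000
+ 0111011001000110
= 1101111100111110
Result 1101111100111110: MSB = 1 → 57150 − 65536 = -8386.
Both addends are non-negative but the stored result is negative: signed overflow. The true value 26872 + 30278 = 57150 lies outside [-32768, 32767].

-8386; overflow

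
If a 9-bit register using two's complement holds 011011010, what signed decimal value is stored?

218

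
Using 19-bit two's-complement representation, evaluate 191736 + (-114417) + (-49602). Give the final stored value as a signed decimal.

191736 + (-114417) = 77319 (0010010111000000111)
77319 + (-49602) = 27717 (0000110110001000101)

27717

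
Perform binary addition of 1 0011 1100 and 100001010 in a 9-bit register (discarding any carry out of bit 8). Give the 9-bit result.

  100111100
+ 100001010
= 001000110  (discard carry-out 1)

001000110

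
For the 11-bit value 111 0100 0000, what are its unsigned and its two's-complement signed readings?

unsigned = 1856, signed = -192

Unsigned: 11101000000 = 1856.
Signed: MSB=1 → 1856 − 2048 = -192.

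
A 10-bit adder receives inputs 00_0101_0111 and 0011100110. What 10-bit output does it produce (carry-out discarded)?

  0001010111
+ 0011100110
= 0100111101

0100111101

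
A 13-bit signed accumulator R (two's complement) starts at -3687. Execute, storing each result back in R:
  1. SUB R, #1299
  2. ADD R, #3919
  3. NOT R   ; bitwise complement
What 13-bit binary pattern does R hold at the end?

Start: R = -3687 = 1000110011001.
R = -3687 − 1299 = -4986; wraps to 3206 = 0110010000110
R = 3206 + 3919 = 7125; wraps to -1067 = 1101111010101
R = NOT 1101111010101 = 0010000101010 = 1066

0010000101010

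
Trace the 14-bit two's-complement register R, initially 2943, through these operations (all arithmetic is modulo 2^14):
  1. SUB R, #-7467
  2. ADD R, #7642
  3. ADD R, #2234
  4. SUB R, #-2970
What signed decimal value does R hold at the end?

Start: R = 2943 = 00101101111111.
R = 2943 − (-7467) = 10410; wraps to -5974 = 10100010101010
R = -5974 + 7642 = 1668 = 00011010000100
R = 1668 + 2234 = 3902 = 00111100111110
R = 3902 − (-2970) = 6872 = 01101011011000

6872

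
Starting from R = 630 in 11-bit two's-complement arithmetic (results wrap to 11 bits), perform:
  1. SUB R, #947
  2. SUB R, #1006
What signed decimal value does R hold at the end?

Start: R = 630 = 01001110110.
R = 630 − 947 = -317 = 11011000011
R = -317 − 1006 = -1323; wraps to 725 = 01011010101

725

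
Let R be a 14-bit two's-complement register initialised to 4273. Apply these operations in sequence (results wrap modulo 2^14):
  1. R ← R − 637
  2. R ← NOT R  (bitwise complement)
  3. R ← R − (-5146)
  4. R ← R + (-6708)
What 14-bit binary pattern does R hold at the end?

10101110110001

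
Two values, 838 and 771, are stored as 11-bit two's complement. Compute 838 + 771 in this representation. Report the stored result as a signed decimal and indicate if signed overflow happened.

-439; overflow

838 → 01101000110
771 → 01100000011
  01101000110
+ 01100000011
= 11001001001
Result 11001001001: MSB = 1 → 1609 − 2048 = -439.
Both addends are non-negative but the stored result is negative: signed overflow. The true value 838 + 771 = 1609 lies outside [-1024, 1023].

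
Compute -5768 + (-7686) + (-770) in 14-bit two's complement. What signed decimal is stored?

2160

-5768 + (-7686) = -13454 → wraps to 2930 (00101101110010)
2930 + (-770) = 2160 (00100001110000)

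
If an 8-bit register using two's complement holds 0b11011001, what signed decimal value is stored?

-39

MSB is 1, so the value is negative.
Unsigned reading: 217. Subtract 2^8 = 256: 217 − 256 = -39.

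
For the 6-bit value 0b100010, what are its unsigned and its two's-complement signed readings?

unsigned = 34, signed = -30

Unsigned: 100010 = 34.
Signed: MSB=1 → 34 − 64 = -30.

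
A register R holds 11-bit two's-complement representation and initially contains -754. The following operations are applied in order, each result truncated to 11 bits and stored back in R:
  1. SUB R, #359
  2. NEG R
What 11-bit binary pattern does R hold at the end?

Start: R = -754 = 10100001110.
R = -754 − 359 = -1113; wraps to 935 = 01110100111
R = −(935) = -935 = 10001011001

10001011001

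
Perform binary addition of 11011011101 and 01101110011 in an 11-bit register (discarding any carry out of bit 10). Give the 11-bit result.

01001010000

  11011011101
+ 01101110011
= 01001010000  (discard carry-out 1)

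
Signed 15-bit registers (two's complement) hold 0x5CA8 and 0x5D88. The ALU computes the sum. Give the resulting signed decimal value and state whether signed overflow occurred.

14896; overflow

0x5CA8 = 101110010101000 = -9048 (signed)
0x5D88 = 101110110001000 = -8824 (signed)
  101110010101000
+ 101110110001000
= 011101000110000  (discard carry-out 1)
Result 011101000110000: MSB = 0 → value 14896.
Both addends are negative but the stored result is non-negative: signed overflow. The true value -9048 + (-8824) = -17872 lies outside [-16384, 16383].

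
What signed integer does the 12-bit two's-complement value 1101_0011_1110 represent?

MSB is 1, so the value is negative.
Invert: 001011000001. Add 1: 001011000010 = 706. So the value is −706.

-706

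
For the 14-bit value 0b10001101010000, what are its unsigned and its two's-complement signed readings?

unsigned = 9040, signed = -7344

Unsigned: 10001101010000 = 9040.
Signed: MSB=1 → 9040 − 16384 = -7344.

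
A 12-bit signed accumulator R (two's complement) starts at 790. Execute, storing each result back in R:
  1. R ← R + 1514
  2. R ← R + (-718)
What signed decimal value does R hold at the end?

Start: R = 790 = 001100010110.
R = 790 + 1514 = 2304; wraps to -1792 = 100100000000
R = -1792 + (-718) = -2510; wraps to 1586 = 011000110010

1586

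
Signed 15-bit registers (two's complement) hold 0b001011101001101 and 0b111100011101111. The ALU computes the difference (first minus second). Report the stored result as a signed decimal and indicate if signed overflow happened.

7774; no overflow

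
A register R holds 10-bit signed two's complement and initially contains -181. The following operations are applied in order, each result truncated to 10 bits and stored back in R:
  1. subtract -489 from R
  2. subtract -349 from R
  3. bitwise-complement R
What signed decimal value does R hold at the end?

Start: R = -181 = 1101001011.
R = -181 − (-489) = 308 = 0100110100
R = 308 − (-349) = 657; wraps to -367 = 1010010001
R = NOT 1010010001 = 0101101110 = 366

366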